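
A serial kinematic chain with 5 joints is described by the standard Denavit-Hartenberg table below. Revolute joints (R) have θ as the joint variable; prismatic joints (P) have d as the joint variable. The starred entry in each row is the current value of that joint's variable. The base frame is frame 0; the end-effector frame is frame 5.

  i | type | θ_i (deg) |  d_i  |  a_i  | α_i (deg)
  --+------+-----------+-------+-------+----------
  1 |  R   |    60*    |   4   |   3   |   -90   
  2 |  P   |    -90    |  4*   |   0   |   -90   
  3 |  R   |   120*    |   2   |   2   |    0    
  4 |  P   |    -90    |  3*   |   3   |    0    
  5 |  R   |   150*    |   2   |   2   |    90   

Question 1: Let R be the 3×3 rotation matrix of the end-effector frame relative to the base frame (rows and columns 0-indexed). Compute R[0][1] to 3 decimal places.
0.500

End-effector y-axis (col 1 of R) = (0.5000,0.8660,-0.0000)
R[0][1] = 0.5000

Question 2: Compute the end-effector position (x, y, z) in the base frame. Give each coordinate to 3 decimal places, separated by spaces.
4.335 9.044 3.598

after link 1: o_1 = (1.5000, 2.5981, 4.0000)
after link 2: o_2 = (-1.9641, 4.5981, 4.0000)
after link 3: o_3 = (0.5359, 5.4641, 3.0000)
after link 4: o_4 = (3.3349, 7.3122, 5.5981)
after link 5: o_5 = (4.3349, 9.0442, 3.5981)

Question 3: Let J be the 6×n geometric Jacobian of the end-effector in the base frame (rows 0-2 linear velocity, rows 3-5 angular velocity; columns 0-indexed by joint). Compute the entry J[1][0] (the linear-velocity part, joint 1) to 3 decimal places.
4.335

axis z_0 = ẑ; lever o_n−o_0 = (4.3349,9.0442,3.5981)
cross product → J_v[:, 0] = (-9.0442,4.3349,0.0000)
J_ω[:, 0] = z_0
entry J[1][0] = 4.3349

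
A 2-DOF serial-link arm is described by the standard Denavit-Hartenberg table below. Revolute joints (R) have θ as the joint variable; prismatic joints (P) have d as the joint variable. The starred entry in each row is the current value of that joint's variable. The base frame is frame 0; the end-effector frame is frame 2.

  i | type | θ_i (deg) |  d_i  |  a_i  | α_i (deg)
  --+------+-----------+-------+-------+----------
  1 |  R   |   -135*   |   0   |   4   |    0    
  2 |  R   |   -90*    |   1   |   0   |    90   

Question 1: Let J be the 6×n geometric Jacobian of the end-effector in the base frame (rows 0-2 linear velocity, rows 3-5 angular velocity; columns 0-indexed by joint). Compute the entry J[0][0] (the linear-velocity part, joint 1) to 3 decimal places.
axis z_0 = ẑ; lever o_n−o_0 = (-2.8284,-2.8284,1.0000)
cross product → J_v[:, 0] = (2.8284,-2.8284,0.0000)
J_ω[:, 0] = z_0
entry J[0][0] = 2.8284

2.828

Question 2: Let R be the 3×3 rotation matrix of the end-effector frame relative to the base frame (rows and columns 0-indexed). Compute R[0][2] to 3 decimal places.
End-effector z-axis (col 2 of R) = (0.7071,0.7071,0.0000)
R[0][2] = 0.7071

0.707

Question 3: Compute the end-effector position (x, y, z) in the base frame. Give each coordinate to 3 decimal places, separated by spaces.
after link 1: o_1 = (-2.8284, -2.8284, 0.0000)
after link 2: o_2 = (-2.8284, -2.8284, 1.0000)

-2.828 -2.828 1.000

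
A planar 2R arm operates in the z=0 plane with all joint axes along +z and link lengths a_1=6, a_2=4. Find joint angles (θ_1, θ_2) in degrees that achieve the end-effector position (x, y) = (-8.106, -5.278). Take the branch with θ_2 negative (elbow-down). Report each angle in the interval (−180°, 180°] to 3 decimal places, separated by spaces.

cos θ_2 = (93.5645−6²−4²)/(2·6·4) = 0.8659; θ_2 = -30.0112° (elbow-down)
β = atan2(-5.2780,-8.1060) = -146.9309°; ψ = atan2(-2.0007,9.4637) = -11.9369°
θ_1 = β − ψ = -134.9941°

-134.994 -30.011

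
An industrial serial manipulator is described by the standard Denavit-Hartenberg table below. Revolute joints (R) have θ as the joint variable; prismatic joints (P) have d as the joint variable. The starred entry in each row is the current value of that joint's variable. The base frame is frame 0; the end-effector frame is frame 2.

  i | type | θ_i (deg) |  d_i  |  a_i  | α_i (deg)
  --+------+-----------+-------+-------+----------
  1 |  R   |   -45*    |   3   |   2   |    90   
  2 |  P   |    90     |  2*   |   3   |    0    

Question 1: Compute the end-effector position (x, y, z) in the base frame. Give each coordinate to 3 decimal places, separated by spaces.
after link 1: o_1 = (1.4142, -1.4142, 3.0000)
after link 2: o_2 = (0.0000, -2.8284, 6.0000)

0.000 -2.828 6.000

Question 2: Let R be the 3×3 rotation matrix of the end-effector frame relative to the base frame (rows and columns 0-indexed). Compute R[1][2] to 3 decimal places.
-0.707

End-effector z-axis (col 2 of R) = (-0.7071,-0.7071,0.0000)
R[1][2] = -0.7071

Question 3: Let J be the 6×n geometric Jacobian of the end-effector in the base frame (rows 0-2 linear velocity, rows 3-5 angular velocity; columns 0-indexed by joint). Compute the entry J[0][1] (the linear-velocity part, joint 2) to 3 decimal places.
prismatic axis z_1 = (-0.7071,-0.7071,0.0000)
J_v[:, 1] = z_1; J_ω[:, 1] = (0,0,0)
entry J[0][1] = -0.7071

-0.707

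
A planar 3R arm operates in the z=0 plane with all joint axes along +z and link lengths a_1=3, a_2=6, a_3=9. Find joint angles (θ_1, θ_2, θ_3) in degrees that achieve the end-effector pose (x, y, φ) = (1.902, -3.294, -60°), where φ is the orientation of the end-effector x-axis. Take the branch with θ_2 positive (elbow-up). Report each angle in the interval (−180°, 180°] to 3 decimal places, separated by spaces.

30.001 119.997 150.002

wrist centre = target − a_3·(cos φ, sin φ) = (-2.5980, 4.5002)
cos θ_2 = (27.0017−3²−6²)/(2·3·6) = -0.5000; θ_2 = 119.9969° (elbow-up)
β = atan2(4.5002,-2.5980) = 119.9980°; ψ = atan2(5.1963,0.0003) = 89.9969°
θ_1 = β − ψ = 30.0011°
θ_3 = φ − θ_1 − θ_2 = 150.0020° (wrapped to (-180°,180°])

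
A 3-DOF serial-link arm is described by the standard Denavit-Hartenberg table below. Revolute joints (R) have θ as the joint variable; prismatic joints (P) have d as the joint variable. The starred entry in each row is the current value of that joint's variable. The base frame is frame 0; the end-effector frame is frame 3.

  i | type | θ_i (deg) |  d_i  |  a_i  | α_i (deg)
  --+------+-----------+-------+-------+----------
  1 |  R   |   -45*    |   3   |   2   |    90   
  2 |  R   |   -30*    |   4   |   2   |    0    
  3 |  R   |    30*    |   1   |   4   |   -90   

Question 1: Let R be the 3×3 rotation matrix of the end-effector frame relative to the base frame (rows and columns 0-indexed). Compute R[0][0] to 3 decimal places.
End-effector x-axis (col 0 of R) = (0.7071,-0.7071,0.0000)
R[0][0] = 0.7071

0.707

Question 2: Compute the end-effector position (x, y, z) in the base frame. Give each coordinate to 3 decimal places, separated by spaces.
after link 1: o_1 = (1.4142, -1.4142, 3.0000)
after link 2: o_2 = (-0.1895, -5.4674, 2.0000)
after link 3: o_3 = (1.9319, -9.0029, 2.0000)

1.932 -9.003 2.000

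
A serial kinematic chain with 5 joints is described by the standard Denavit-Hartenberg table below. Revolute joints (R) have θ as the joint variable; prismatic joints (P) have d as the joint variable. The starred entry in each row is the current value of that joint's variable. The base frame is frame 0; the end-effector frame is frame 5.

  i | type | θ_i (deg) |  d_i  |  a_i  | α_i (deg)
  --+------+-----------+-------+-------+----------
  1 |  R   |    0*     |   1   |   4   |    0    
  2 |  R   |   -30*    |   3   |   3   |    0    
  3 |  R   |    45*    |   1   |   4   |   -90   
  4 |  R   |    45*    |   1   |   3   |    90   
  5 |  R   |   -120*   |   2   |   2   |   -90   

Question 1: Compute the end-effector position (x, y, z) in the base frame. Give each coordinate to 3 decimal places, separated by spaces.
after link 1: o_1 = (4.0000, 0.0000, 1.0000)
after link 2: o_2 = (6.5981, -1.5000, 4.0000)
after link 3: o_3 = (10.4618, -0.4647, 5.0000)
after link 4: o_4 = (12.2520, 1.0502, 2.8787)
after link 5: o_5 = (13.3833, -0.4398, 5.0000)

13.383 -0.440 5.000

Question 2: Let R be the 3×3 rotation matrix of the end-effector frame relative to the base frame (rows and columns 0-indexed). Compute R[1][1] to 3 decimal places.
-0.183

End-effector y-axis (col 1 of R) = (-0.6830,-0.1830,-0.7071)
R[1][1] = -0.1830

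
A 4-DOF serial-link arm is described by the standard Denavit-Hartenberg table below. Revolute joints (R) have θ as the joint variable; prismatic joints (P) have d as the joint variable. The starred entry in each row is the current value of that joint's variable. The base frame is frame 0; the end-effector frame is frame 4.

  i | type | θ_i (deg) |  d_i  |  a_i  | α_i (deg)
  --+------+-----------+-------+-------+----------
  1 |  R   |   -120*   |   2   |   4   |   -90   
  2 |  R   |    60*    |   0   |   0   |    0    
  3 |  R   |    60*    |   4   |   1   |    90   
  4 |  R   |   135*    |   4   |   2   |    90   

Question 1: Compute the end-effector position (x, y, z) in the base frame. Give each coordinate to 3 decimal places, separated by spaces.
after link 1: o_1 = (-2.0000, -3.4641, 2.0000)
after link 2: o_2 = (-2.0000, -3.4641, 2.0000)
after link 3: o_3 = (1.7141, -5.0311, 1.1340)
after link 4: o_4 = (0.8532, -9.3506, 0.3587)

0.853 -9.351 0.359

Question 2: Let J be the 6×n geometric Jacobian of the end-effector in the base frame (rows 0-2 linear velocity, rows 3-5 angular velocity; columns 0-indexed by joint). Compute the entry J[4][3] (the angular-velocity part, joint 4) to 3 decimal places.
-0.750

axis z_3 = (-0.4330,-0.7500,-0.5000); lever o_n−o_3 = (-0.8609,-4.3195,-0.7753)
cross product → J_v[:, 3] = (-1.5783,0.0947,1.2247)
J_ω[:, 3] = z_3
entry J[4][3] = -0.7500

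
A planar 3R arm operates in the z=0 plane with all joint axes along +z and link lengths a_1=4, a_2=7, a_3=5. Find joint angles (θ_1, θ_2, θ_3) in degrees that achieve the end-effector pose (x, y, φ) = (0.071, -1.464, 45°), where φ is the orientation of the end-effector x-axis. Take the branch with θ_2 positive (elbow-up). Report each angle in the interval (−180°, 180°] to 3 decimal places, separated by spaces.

wrist centre = target − a_3·(cos φ, sin φ) = (-3.4645, -4.9995)
cos θ_2 = (36.9983−4²−7²)/(2·4·7) = -0.5000; θ_2 = 120.0020° (elbow-up)
β = atan2(-4.9995,-3.4645) = -124.7209°; ψ = atan2(6.0621,0.4998) = 85.2869°
θ_1 = β − ψ = -210.0077°
θ_3 = φ − θ_1 − θ_2 = 135.0057° (wrapped to (-180°,180°])

149.992 120.002 135.006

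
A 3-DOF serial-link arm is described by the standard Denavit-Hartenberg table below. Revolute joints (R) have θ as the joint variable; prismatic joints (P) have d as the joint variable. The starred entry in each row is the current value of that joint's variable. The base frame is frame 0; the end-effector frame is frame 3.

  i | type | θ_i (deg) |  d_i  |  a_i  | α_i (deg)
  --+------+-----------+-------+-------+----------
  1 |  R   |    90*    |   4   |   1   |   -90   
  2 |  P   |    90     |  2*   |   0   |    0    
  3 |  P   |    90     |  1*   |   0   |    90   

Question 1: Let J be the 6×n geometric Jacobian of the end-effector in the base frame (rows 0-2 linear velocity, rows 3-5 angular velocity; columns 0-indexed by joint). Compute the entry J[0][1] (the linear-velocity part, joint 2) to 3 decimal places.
-1.000

prismatic axis z_1 = (-1.0000,0.0000,0.0000)
J_v[:, 1] = z_1; J_ω[:, 1] = (0,0,0)
entry J[0][1] = -1.0000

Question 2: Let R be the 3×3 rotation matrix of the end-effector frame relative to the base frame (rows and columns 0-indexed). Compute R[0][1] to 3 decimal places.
End-effector y-axis (col 1 of R) = (-1.0000,0.0000,0.0000)
R[0][1] = -1.0000

-1.000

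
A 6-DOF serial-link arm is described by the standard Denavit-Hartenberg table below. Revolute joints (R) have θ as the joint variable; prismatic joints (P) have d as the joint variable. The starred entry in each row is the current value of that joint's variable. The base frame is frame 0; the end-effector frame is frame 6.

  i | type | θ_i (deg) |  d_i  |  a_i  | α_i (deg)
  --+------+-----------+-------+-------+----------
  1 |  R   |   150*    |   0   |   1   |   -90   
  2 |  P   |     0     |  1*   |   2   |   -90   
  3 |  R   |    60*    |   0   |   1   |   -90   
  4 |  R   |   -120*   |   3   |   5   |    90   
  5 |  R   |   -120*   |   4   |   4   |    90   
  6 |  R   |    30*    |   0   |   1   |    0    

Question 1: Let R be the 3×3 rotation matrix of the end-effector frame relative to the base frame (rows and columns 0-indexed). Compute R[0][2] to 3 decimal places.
End-effector z-axis (col 2 of R) = (0.5000,0.4330,0.7500)
R[0][2] = 0.5000

0.500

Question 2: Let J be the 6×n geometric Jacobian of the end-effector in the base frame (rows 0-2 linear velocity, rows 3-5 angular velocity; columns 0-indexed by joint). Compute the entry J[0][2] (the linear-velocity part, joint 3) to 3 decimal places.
-4.181

axis z_2 = (-0.0000,-0.0000,-1.0000); lever o_n−o_2 = (-1.2141,-4.1806,0.0269)
cross product → J_v[:, 2] = (-4.1806,1.2141,0.0000)
J_ω[:, 2] = z_2
entry J[0][2] = -4.1806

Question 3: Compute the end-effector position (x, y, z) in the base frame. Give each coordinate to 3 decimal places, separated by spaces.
-4.312 -3.547 0.027

after link 1: o_1 = (-0.8660, 0.5000, 0.0000)
after link 2: o_2 = (-3.0981, 0.6340, 0.0000)
after link 3: o_3 = (-3.0981, 1.6340, -0.0000)
after link 4: o_4 = (-0.0981, -0.8660, -4.3301)
after link 5: o_5 = (-3.5622, -3.3301, -0.5981)
after link 6: o_6 = (-4.3122, -3.5466, 0.0269)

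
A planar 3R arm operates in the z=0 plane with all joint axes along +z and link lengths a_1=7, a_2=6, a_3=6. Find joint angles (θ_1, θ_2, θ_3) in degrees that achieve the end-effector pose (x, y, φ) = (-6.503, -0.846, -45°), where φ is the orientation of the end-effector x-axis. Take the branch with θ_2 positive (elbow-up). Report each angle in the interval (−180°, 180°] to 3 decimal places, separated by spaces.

wrist centre = target − a_3·(cos φ, sin φ) = (-10.7456, 3.3966)
cos θ_2 = (127.0060−7²−6²)/(2·7·6) = 0.5001; θ_2 = 59.9953° (elbow-up)
β = atan2(3.3966,-10.7456) = 162.4585°; ψ = atan2(5.1959,10.0004) = 27.4550°
θ_1 = β − ψ = 135.0036°
θ_3 = φ − θ_1 − θ_2 = 120.0011° (wrapped to (-180°,180°])

135.004 59.995 120.001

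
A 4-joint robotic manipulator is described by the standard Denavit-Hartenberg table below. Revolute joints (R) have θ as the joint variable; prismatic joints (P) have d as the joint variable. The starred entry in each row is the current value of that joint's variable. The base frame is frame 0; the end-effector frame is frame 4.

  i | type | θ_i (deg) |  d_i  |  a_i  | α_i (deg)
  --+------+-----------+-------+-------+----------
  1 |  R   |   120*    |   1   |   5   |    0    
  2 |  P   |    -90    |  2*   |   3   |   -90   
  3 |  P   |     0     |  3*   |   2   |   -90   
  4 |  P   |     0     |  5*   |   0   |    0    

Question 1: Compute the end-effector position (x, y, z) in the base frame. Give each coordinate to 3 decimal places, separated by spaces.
0.330 9.428 -2.000

after link 1: o_1 = (-2.5000, 4.3301, 1.0000)
after link 2: o_2 = (0.0981, 5.8301, 3.0000)
after link 3: o_3 = (0.3301, 9.4282, 3.0000)
after link 4: o_4 = (0.3301, 9.4282, -2.0000)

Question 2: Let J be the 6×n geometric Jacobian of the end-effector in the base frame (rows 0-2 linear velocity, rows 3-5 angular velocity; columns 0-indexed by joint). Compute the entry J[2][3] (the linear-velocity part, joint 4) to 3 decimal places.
prismatic axis z_3 = (-0.0000,0.0000,-1.0000)
J_v[:, 3] = z_3; J_ω[:, 3] = (0,0,0)
entry J[2][3] = -1.0000

-1.000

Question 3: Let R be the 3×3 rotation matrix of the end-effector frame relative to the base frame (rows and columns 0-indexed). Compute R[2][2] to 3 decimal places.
End-effector z-axis (col 2 of R) = (-0.0000,0.0000,-1.0000)
R[2][2] = -1.0000

-1.000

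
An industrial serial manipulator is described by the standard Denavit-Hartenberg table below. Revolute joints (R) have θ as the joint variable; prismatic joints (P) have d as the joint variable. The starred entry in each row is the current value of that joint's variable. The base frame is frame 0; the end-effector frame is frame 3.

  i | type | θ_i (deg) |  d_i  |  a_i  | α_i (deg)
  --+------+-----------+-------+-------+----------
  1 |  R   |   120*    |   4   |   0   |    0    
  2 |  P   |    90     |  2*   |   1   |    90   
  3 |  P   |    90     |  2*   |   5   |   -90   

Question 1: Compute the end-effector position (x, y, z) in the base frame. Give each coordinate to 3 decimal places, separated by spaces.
-1.866 1.232 11.000

after link 1: o_1 = (0.0000, 0.0000, 4.0000)
after link 2: o_2 = (-0.8660, -0.5000, 6.0000)
after link 3: o_3 = (-1.8660, 1.2321, 11.0000)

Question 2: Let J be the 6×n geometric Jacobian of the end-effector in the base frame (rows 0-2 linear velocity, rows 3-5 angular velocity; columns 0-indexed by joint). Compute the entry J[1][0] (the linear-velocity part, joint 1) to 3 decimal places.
-1.866

axis z_0 = ẑ; lever o_n−o_0 = (-1.8660,1.2321,11.0000)
cross product → J_v[:, 0] = (-1.2321,-1.8660,0.0000)
J_ω[:, 0] = z_0
entry J[1][0] = -1.8660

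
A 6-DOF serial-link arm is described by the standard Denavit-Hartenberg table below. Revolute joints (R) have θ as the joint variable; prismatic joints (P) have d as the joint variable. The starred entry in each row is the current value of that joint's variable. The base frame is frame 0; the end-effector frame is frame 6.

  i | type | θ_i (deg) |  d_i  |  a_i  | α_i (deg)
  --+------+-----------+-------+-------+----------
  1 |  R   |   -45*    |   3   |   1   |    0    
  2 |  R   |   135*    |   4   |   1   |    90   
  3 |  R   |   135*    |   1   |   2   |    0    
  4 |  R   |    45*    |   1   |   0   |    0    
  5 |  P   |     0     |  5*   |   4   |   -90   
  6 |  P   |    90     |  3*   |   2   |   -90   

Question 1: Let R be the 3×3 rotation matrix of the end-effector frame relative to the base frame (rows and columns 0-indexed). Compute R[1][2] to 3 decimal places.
1.000

End-effector z-axis (col 2 of R) = (-0.0000,1.0000,-0.0000)
R[1][2] = 1.0000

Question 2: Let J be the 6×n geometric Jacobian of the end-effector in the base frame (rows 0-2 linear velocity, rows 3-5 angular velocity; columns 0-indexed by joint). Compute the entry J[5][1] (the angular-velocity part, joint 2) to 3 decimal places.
axis z_1 = (0.0000,0.0000,1.0000); lever o_n−o_1 = (5.0000,-4.4142,2.4142)
cross product → J_v[:, 1] = (4.4142,5.0000,-0.0000)
J_ω[:, 1] = z_1
entry J[5][1] = 1.0000

1.000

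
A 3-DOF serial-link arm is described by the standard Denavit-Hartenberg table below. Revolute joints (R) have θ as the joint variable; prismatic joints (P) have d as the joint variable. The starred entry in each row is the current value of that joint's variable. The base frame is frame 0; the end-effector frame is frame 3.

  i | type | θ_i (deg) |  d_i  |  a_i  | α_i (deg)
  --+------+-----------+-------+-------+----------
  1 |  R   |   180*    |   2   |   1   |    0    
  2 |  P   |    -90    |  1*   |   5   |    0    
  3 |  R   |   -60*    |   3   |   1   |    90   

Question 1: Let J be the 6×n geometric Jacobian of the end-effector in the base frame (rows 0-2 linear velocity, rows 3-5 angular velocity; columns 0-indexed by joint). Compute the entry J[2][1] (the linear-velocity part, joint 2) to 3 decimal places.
1.000

prismatic axis z_1 = (0.0000,0.0000,1.0000)
J_v[:, 1] = z_1; J_ω[:, 1] = (0,0,0)
entry J[2][1] = 1.0000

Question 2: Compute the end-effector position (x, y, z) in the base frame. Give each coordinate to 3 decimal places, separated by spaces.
-0.134 5.500 6.000

after link 1: o_1 = (-1.0000, 0.0000, 2.0000)
after link 2: o_2 = (-1.0000, 5.0000, 3.0000)
after link 3: o_3 = (-0.1340, 5.5000, 6.0000)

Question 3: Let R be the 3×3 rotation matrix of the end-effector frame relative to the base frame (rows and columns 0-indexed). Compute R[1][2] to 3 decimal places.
End-effector z-axis (col 2 of R) = (0.5000,-0.8660,0.0000)
R[1][2] = -0.8660

-0.866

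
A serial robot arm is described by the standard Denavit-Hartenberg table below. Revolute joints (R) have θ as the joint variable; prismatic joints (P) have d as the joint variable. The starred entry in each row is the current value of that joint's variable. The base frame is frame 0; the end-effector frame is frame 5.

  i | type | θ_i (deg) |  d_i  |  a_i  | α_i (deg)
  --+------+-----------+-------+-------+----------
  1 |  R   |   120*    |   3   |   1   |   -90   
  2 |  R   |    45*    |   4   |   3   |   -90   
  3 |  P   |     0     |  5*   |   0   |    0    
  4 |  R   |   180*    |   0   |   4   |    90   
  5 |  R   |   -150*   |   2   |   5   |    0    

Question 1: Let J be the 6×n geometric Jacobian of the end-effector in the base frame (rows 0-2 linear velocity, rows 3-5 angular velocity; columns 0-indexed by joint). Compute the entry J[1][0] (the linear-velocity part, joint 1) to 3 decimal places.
-2.526

axis z_0 = ẑ; lever o_n−o_0 = (-2.5255,0.3744,-1.1225)
cross product → J_v[:, 0] = (-0.3744,-2.5255,0.0000)
J_ω[:, 0] = z_0
entry J[1][0] = -2.5255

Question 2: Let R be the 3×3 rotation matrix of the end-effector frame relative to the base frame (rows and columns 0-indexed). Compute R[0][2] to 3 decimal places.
End-effector z-axis (col 2 of R) = (0.8660,0.5000,-0.0000)
R[0][2] = 0.8660

0.866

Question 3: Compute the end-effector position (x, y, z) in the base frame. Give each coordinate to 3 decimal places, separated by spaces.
-2.526 0.374 -1.123

after link 1: o_1 = (-0.5000, 0.8660, 3.0000)
after link 2: o_2 = (-5.0248, 0.7031, 0.8787)
after link 3: o_3 = (-3.2570, -2.3587, -2.6569)
after link 4: o_4 = (-1.8428, -4.8082, 0.1716)
after link 5: o_5 = (-2.5255, 0.3744, -1.1225)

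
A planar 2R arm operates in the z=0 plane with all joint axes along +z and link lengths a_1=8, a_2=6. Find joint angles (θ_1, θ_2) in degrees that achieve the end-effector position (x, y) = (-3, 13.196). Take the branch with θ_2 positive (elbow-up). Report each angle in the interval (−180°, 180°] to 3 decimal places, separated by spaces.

89.998 30.005

cos θ_2 = (183.1344−8²−6²)/(2·8·6) = 0.8660; θ_2 = 30.0048° (elbow-up)
β = atan2(13.1960,-3.0000) = 102.8080°; ψ = atan2(3.0004,13.1959) = 12.8099°
θ_1 = β − ψ = 89.9981°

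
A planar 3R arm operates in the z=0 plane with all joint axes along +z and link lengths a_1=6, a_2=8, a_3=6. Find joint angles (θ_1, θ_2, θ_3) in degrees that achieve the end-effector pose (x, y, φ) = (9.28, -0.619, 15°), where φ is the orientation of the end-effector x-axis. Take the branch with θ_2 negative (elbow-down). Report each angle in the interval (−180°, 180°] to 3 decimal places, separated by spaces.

71.133 -150.004 93.871

wrist centre = target − a_3·(cos φ, sin φ) = (3.4844, -2.1719)
cos θ_2 = (16.8586−6²−8²)/(2·6·8) = -0.8661; θ_2 = -150.0036° (elbow-down)
β = atan2(-2.1719,3.4844) = -31.9360°; ψ = atan2(-3.9996,-0.9285) = -103.0691°
θ_1 = β − ψ = 71.1331°
θ_3 = φ − θ_1 − θ_2 = 93.8705° (wrapped to (-180°,180°])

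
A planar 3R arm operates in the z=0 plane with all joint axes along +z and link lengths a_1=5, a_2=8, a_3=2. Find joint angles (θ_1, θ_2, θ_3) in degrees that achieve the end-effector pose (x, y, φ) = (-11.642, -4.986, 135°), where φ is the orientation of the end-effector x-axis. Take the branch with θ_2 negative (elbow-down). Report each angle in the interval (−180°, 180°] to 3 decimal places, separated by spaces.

-120.004 -44.998 -59.998

wrist centre = target − a_3·(cos φ, sin φ) = (-10.2278, -6.4002)
cos θ_2 = (145.5703−5²−8²)/(2·5·8) = 0.7071; θ_2 = -44.9982° (elbow-down)
β = atan2(-6.4002,-10.2278) = -147.9630°; ψ = atan2(-5.6567,10.6570) = -27.9590°
θ_1 = β − ψ = -120.0040°
θ_3 = φ − θ_1 − θ_2 = -59.9978° (wrapped to (-180°,180°])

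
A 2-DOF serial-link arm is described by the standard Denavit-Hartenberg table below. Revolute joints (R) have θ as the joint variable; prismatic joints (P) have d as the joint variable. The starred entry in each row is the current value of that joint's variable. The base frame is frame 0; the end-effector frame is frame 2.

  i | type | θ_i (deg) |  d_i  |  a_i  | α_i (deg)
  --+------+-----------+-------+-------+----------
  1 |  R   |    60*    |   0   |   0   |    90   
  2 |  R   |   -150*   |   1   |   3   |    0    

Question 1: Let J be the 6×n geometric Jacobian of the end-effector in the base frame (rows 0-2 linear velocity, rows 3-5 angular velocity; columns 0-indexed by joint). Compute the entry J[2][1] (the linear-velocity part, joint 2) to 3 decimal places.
-2.598

axis z_1 = (0.8660,-0.5000,0.0000); lever o_n−o_1 = (-0.4330,-2.7500,-1.5000)
cross product → J_v[:, 1] = (0.7500,1.2990,-2.5981)
J_ω[:, 1] = z_1
entry J[2][1] = -2.5981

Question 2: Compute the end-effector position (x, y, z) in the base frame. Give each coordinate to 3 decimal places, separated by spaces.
-0.433 -2.750 -1.500

after link 1: o_1 = (0.0000, 0.0000, 0.0000)
after link 2: o_2 = (-0.4330, -2.7500, -1.5000)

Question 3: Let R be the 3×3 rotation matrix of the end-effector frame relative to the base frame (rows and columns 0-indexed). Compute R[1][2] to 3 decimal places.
-0.500

End-effector z-axis (col 2 of R) = (0.8660,-0.5000,0.0000)
R[1][2] = -0.5000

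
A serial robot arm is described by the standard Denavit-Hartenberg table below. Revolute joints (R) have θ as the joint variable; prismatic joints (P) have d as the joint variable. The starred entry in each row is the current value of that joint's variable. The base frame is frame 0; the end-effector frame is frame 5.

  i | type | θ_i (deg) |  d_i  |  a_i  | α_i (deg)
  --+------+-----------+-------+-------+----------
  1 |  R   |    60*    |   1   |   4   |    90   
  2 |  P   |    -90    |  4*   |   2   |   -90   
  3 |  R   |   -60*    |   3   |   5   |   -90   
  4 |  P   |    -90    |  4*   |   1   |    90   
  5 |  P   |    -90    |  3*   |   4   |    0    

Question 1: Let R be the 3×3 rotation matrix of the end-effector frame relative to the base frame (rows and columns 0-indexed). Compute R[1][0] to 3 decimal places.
End-effector x-axis (col 0 of R) = (0.4330,-0.2500,0.8660)
R[1][0] = -0.2500

-0.250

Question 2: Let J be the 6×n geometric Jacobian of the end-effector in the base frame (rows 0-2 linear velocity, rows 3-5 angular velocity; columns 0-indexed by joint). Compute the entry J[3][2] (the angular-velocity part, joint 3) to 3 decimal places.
axis z_2 = (0.5000,0.8660,0.0000); lever o_n−o_2 = (3.5000,2.5981,-1.0000)
cross product → J_v[:, 2] = (-0.8660,0.5000,-1.7321)
J_ω[:, 2] = z_2
entry J[3][2] = 0.5000

0.500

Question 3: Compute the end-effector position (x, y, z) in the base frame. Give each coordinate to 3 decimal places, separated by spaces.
8.964 4.062 -2.000

after link 1: o_1 = (2.0000, 3.4641, 1.0000)
after link 2: o_2 = (5.4641, 1.4641, -1.0000)
after link 3: o_3 = (10.7141, 1.8971, -3.5000)
after link 4: o_4 = (9.4821, 3.7631, -6.9641)
after link 5: o_5 = (8.9641, 4.0622, -2.0000)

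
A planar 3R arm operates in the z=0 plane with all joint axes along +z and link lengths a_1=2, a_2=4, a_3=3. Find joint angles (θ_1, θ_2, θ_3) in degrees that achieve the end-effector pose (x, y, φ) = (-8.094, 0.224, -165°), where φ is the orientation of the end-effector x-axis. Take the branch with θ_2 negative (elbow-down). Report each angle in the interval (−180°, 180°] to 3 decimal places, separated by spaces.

-150.010 -59.993 45.003

wrist centre = target − a_3·(cos φ, sin φ) = (-5.1962, 1.0005)
cos θ_2 = (28.0016−2²−4²)/(2·2·4) = 0.5001; θ_2 = -59.9932° (elbow-down)
β = atan2(1.0005,-5.1962) = 169.1019°; ψ = atan2(-3.4639,4.0004) = -40.8885°
θ_1 = β − ψ = 209.9904°
θ_3 = φ − θ_1 − θ_2 = 45.0028° (wrapped to (-180°,180°])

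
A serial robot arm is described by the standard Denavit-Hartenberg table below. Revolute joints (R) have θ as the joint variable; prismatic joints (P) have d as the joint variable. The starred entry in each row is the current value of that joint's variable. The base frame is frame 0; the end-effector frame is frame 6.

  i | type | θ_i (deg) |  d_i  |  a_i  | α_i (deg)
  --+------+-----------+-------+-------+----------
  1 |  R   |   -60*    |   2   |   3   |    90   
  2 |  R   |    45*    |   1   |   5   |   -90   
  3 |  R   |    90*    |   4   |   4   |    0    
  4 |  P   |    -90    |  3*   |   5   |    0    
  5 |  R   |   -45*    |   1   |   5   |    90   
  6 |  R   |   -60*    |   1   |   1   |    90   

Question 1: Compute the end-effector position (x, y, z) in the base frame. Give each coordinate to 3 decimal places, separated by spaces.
after link 1: o_1 = (1.5000, -2.5981, 2.0000)
after link 2: o_2 = (2.4017, -6.1599, 5.5355)
after link 3: o_3 = (4.4516, -1.7104, 8.3640)
after link 4: o_4 = (5.1587, -2.9352, 14.0208)
after link 5: o_5 = (2.9933, -6.2557, 17.2279)
after link 6: o_6 = (2.2559, -7.0998, 16.3655)

2.256 -7.100 16.366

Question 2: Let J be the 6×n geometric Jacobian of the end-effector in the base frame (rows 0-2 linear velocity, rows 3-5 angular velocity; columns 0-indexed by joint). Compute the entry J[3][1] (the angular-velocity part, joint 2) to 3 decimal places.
axis z_1 = (-0.8660,-0.5000,0.0000); lever o_n−o_1 = (0.7559,-4.5017,14.3655)
cross product → J_v[:, 1] = (-7.1828,12.4409,4.2766)
J_ω[:, 1] = z_1
entry J[3][1] = -0.8660

-0.866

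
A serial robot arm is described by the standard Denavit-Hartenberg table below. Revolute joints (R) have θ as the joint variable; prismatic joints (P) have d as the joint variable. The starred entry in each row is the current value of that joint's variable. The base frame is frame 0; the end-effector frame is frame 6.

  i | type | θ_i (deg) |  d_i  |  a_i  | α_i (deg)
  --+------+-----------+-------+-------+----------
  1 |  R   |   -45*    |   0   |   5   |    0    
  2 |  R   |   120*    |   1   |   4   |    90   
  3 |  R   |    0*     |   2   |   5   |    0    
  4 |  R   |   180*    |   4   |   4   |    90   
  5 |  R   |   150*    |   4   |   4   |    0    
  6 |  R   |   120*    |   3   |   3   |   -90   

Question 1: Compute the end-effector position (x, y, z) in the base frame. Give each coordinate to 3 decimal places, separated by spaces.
10.556 3.346 8.000

after link 1: o_1 = (3.5355, -3.5355, 0.0000)
after link 2: o_2 = (4.5708, 0.3282, 1.0000)
after link 3: o_3 = (7.7968, 4.6402, 1.0000)
after link 4: o_4 = (10.6252, -0.2588, 1.0000)
after link 5: o_5 = (13.4536, 2.5696, 5.0000)
after link 6: o_6 = (10.5558, 3.3461, 8.0000)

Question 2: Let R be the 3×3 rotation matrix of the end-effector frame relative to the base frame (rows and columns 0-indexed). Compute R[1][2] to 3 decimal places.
-0.966

End-effector z-axis (col 2 of R) = (-0.2588,-0.9659,0.0000)
R[1][2] = -0.9659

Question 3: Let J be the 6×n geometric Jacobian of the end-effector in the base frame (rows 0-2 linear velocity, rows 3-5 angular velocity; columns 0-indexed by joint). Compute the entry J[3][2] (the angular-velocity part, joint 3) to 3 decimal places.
0.966

axis z_2 = (0.9659,-0.2588,0.0000); lever o_n−o_2 = (5.9850,3.0179,7.0000)
cross product → J_v[:, 2] = (-1.8117,-6.7615,4.4641)
J_ω[:, 2] = z_2
entry J[3][2] = 0.9659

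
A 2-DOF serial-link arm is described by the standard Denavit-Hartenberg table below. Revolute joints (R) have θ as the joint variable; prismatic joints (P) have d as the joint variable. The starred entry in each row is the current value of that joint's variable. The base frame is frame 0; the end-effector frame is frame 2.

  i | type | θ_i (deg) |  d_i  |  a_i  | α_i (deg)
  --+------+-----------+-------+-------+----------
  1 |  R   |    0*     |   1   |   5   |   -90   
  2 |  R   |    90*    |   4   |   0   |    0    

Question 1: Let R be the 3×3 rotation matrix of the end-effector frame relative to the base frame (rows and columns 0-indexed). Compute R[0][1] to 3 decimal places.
-1.000

End-effector y-axis (col 1 of R) = (-1.0000,0.0000,-0.0000)
R[0][1] = -1.0000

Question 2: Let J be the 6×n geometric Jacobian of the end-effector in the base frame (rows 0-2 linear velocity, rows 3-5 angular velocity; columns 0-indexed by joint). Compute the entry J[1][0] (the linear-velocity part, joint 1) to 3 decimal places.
5.000

axis z_0 = ẑ; lever o_n−o_0 = (5.0000,4.0000,1.0000)
cross product → J_v[:, 0] = (-4.0000,5.0000,0.0000)
J_ω[:, 0] = z_0
entry J[1][0] = 5.0000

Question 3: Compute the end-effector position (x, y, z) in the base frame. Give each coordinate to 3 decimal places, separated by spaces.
after link 1: o_1 = (5.0000, 0.0000, 1.0000)
after link 2: o_2 = (5.0000, 4.0000, 1.0000)

5.000 4.000 1.000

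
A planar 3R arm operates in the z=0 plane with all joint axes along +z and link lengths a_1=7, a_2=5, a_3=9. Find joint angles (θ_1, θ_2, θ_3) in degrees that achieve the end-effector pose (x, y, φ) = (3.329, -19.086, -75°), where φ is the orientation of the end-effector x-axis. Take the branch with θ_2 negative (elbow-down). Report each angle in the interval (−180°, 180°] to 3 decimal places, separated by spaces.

-60.005 -59.994 44.998

wrist centre = target − a_3·(cos φ, sin φ) = (0.9996, -10.3927)
cos θ_2 = (109.0068−7²−5²)/(2·7·5) = 0.5001; θ_2 = -59.9936° (elbow-down)
β = atan2(-10.3927,0.9996) = -84.5059°; ψ = atan2(-4.3298,9.5005) = -24.5011°
θ_1 = β − ψ = -60.0047°
θ_3 = φ − θ_1 − θ_2 = 44.9983° (wrapped to (-180°,180°])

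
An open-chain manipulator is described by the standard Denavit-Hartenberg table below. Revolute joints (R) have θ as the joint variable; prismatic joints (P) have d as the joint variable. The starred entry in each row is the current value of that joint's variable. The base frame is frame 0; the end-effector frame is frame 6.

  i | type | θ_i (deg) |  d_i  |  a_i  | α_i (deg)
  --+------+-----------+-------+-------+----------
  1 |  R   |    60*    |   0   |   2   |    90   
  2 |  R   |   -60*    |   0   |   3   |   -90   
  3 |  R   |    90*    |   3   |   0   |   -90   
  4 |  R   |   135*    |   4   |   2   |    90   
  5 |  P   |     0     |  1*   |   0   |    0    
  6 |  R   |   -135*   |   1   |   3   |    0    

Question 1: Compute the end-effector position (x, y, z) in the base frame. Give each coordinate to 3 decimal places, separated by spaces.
after link 1: o_1 = (1.0000, 1.7321, 0.0000)
after link 2: o_2 = (1.7500, 3.0311, -2.5981)
after link 3: o_3 = (3.0490, 5.2811, -1.0981)
after link 4: o_4 = (2.6614, 1.7813, 1.6589)
after link 5: o_5 = (1.7429, 1.6045, 1.3054)
after link 6: o_6 = (0.7051, 4.2213, -0.1353)

0.705 4.221 -0.135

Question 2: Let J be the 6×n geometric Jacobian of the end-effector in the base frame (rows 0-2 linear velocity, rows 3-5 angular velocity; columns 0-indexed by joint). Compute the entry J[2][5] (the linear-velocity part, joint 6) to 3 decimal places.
-2.587

axis z_5 = (-0.9186,-0.1768,-0.3536); lever o_n−o_5 = (-1.0377,2.6168,-1.4407)
cross product → J_v[:, 5] = (1.1798,-0.9564,-2.5871)
J_ω[:, 5] = z_5
entry J[2][5] = -2.5871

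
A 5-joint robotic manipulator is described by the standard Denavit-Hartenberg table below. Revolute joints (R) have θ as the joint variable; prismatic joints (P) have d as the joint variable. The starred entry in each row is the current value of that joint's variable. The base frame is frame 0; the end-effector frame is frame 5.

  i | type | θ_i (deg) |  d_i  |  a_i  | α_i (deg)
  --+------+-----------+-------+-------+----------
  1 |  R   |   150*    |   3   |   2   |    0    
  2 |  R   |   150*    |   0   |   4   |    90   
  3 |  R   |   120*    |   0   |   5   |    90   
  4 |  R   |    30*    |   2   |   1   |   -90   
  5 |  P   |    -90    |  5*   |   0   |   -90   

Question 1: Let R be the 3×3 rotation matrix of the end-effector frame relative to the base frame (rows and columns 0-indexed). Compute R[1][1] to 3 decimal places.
0.650

End-effector y-axis (col 1 of R) = (0.6250,0.6495,0.4330)
R[1][1] = 0.6495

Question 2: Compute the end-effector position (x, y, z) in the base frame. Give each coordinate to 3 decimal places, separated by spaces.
-3.891 -4.922 6.915

after link 1: o_1 = (-1.7321, 1.0000, 3.0000)
after link 2: o_2 = (0.2679, -2.4641, 3.0000)
after link 3: o_3 = (-0.9821, -0.2990, 7.3301)
after link 4: o_4 = (-0.7655, -1.6740, 9.0801)
after link 5: o_5 = (-3.8905, -4.9216, 6.9151)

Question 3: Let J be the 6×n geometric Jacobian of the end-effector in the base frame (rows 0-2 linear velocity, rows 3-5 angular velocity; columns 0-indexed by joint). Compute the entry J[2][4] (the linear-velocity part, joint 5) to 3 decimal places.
-0.433

prismatic axis z_4 = (-0.6250,-0.6495,-0.4330)
J_v[:, 4] = z_4; J_ω[:, 4] = (0,0,0)
entry J[2][4] = -0.4330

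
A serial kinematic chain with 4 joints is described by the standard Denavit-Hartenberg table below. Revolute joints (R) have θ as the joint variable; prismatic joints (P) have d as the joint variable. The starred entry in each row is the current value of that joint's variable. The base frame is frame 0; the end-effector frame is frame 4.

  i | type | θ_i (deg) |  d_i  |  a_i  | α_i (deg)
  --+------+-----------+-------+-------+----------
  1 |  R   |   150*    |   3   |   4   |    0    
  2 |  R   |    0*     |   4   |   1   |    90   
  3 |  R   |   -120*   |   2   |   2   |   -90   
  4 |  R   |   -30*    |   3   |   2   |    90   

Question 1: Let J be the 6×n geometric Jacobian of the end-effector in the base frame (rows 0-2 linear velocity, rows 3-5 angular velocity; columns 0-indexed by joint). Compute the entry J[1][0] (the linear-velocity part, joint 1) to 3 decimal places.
axis z_0 = ẑ; lever o_n−o_0 = (-3.4641,5.4641,2.2679)
cross product → J_v[:, 0] = (-5.4641,-3.4641,0.0000)
J_ω[:, 0] = z_0
entry J[1][0] = -3.4641

-3.464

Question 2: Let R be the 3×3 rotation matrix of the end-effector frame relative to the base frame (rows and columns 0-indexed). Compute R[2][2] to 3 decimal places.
End-effector z-axis (col 2 of R) = (0.2165,0.8750,0.4330)
R[2][2] = 0.4330

0.433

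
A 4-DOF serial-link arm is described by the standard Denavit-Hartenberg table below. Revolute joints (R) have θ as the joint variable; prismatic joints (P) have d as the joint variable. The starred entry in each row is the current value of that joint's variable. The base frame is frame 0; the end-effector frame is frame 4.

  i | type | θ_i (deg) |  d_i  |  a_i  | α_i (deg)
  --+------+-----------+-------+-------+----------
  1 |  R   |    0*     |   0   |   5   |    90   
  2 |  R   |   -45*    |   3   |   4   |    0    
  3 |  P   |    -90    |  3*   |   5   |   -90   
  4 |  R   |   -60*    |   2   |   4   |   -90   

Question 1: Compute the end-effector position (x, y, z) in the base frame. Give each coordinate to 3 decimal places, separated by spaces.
after link 1: o_1 = (5.0000, 0.0000, 0.0000)
after link 2: o_2 = (7.8284, -3.0000, -2.8284)
after link 3: o_3 = (4.2929, -6.0000, -6.3640)
after link 4: o_4 = (4.2929, -9.4641, -9.1924)

4.293 -9.464 -9.192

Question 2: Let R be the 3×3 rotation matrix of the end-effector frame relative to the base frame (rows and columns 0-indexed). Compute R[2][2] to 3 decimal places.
-0.612

End-effector z-axis (col 2 of R) = (-0.6124,0.5000,-0.6124)
R[2][2] = -0.6124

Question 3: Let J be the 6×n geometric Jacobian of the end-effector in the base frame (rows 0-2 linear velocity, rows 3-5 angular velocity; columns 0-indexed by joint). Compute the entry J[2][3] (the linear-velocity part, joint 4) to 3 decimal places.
axis z_3 = (0.7071,-0.0000,-0.7071); lever o_n−o_3 = (0.0000,-3.4641,-2.8284)
cross product → J_v[:, 3] = (-2.4495,2.0000,-2.4495)
J_ω[:, 3] = z_3
entry J[2][3] = -2.4495

-2.449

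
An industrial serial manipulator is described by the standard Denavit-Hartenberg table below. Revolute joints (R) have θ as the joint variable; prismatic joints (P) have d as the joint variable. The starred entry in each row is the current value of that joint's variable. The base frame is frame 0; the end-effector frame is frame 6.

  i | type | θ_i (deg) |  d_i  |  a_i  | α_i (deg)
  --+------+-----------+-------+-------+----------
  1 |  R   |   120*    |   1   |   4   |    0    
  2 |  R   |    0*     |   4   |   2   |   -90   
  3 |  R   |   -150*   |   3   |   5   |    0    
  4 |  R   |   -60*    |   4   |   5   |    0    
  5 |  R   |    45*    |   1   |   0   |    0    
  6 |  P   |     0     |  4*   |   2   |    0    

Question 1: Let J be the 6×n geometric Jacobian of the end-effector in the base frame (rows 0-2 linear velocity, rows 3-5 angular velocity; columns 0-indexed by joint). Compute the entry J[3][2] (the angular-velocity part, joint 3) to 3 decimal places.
-0.866

axis z_2 = (-0.8660,-0.5000,0.0000); lever o_n−o_2 = (-5.0963,-15.1730,0.5176)
cross product → J_v[:, 2] = (-0.2588,0.4483,10.5921)
J_ω[:, 2] = z_2
entry J[3][2] = -0.8660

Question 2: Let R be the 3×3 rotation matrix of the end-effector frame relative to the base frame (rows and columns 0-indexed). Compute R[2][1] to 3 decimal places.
End-effector y-axis (col 1 of R) = (-0.1294,0.2241,0.9659)
R[2][1] = 0.9659

0.966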